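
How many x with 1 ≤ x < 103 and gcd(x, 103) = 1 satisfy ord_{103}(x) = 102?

32

φ(103) = 103 − 1 = 102 = 2 · 3 · 17.
Since (Z/103Z)^× is cyclic of order 102, the number of elements of order d is φ(d) when d | 102 and 0 otherwise.
102 = 2 · 3 · 17 divides 102, and φ(102) = 32.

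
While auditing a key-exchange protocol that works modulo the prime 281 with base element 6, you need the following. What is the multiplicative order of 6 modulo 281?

56

By Lagrange's theorem, ord_281(6) divides φ(281) = 281 − 1 = 280 = 2^3 · 5 · 7.
Divisors of 280: 1, 2, 4, 5, 7, 8, 10, 14, 20, 28, 35, 40, 56, 70, 140, 280.
Evaluate successive powers at the divisors of 280:
6^1 ≡ 6
6^2 ≡ 36
6^4 ≡ 172
6^5 ≡ 189
6^7 ≡ 60
6^8 ≡ 79
6^10 ≡ 34
6^14 ≡ 228
6^20 ≡ 32
6^28 ≡ 280
6^35 ≡ 221
6^40 ≡ 181
6^56 ≡ 1
Therefore the multiplicative order of 6 modulo 281 is 56.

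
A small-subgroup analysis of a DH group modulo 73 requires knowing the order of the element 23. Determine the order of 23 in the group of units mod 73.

36

By Lagrange's theorem, ord_73(23) divides φ(73) = 73 − 1 = 72 = 2^3 · 3^2.
Divisors of 72: 1, 2, 3, 4, 6, 8, 9, 12, 18, 24, 36, 72.
Compute 23^d (mod 73) for the divisors d until we hit 1:
23^1 ≡ 23
23^2 ≡ 18
23^3 ≡ 49
23^4 ≡ 32
23^6 ≡ 65
23^8 ≡ 2
23^9 ≡ 46
23^12 ≡ 64
23^18 ≡ 72
23^24 ≡ 8
23^36 ≡ 1
So ord_73(23) = 36.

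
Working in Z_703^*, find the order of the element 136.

18

By Lagrange's theorem, ord_703(136) divides φ(703) = φ(19·37) = (19−1)·(37−1) = 18·36 = 648 = 2^3 · 3^4.
Divisors of 648: 1, 2, 3, 4, 6, 8, 9, 12, 18, 24, 27, 36, 54, 72, 81, 108, 162, 216, 324, 648.
Test each divisor d:
136^1 ≡ 136 (mod 703)
136^2 ≡ 218 (mod 703)
136^3 ≡ 122 (mod 703)
136^4 ≡ 423 (mod 703)
136^6 ≡ 121 (mod 703)
136^8 ≡ 367 (mod 703)
136^9 ≡ 702 (mod 703)
136^12 ≡ 581 (mod 703)
136^18 ≡ 1 (mod 703) ✓
Therefore the multiplicative order of 136 modulo 703 is 18.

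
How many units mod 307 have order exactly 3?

φ(307) = 307 − 1 = 306 = 2 · 3^2 · 17.
Since (Z/307Z)^× is cyclic of order 306, the number of elements of order d is φ(d) when d | 306 and 0 otherwise.
3 | 306, and φ(3) = 3 − 1 = 2.

2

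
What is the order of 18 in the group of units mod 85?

4

By Lagrange's theorem, ord_85(18) divides φ(85) = φ(5·17) = (5−1)·(17−1) = 4·16 = 64 = 2^6.
Divisors of 64: 1, 2, 4, 8, 16, 32, 64.
Evaluate successive powers at the divisors of 64:
18^1 ≡ 18 (mod 85)
18^2 ≡ 69 (mod 85)
18^4 ≡ 1 (mod 85) ✓
So ord_85(18) = 4.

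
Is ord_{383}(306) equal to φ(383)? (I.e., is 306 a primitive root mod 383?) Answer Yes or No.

No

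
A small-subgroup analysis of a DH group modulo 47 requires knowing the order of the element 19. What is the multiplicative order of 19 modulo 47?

The order of 19 must divide φ(47) = 47 − 1 = 46 = 2 · 23.
Divisors of 46: 1, 2, 23, 46.
Compute 19^d (mod 47) for the divisors d until we hit 1:
19^1 ≡ 19
19^2 ≡ 32
19^23 ≡ 46
19^46 ≡ 1
Therefore the multiplicative order of 19 modulo 47 is 46.

46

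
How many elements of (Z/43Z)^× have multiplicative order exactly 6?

2

φ(43) = 43 − 1 = 42 = 2 · 3 · 7.
Since (Z/43Z)^× is cyclic of order 42, the number of elements of order d is φ(d) when d | 42 and 0 otherwise.
6 = 2 · 3 divides 42, and φ(6) = 2.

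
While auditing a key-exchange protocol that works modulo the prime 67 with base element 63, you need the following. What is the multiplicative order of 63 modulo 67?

66

The order of 63 must divide φ(67) = 67 − 1 = 66 = 2 · 3 · 11.
Divisors of 66: 1, 2, 3, 6, 11, 22, 33, 66.
Evaluate successive powers at the divisors of 66:
63^1 ≡ 63 (mod 67)
63^2 ≡ 16 (mod 67)
63^3 ≡ 3 (mod 67)
63^6 ≡ 9 (mod 67)
63^11 ≡ 30 (mod 67)
63^22 ≡ 29 (mod 67)
63^33 ≡ 66 (mod 67)
63^66 ≡ 1 (mod 67) ✓
The smallest such exponent is 66, so the order of 63 is 66.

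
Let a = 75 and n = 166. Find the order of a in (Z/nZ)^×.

41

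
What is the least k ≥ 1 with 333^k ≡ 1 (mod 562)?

By Lagrange's theorem, ord_562(333) divides φ(562) = φ(2)·φ(281) = 1·280 = 280 = 2^3 · 5 · 7.
Divisors of 280: 1, 2, 4, 5, 7, 8, 10, 14, 20, 28, 35, 40, 56, 70, 140, 280.
Check 333^d mod 562 for each divisor in increasing order:
333^1 ≡ 333 (mod 562)
333^2 ≡ 175 (mod 562)
333^4 ≡ 277 (mod 562)
333^5 ≡ 73 (mod 562)
333^7 ≡ 411 (mod 562)
333^8 ≡ 297 (mod 562)
333^10 ≡ 271 (mod 562)
333^14 ≡ 321 (mod 562)
333^20 ≡ 381 (mod 562)
333^28 ≡ 195 (mod 562)
333^35 ≡ 341 (mod 562)
333^40 ≡ 165 (mod 562)
333^56 ≡ 371 (mod 562)
333^70 ≡ 509 (mod 562)
333^140 ≡ 561 (mod 562)
333^280 ≡ 1 (mod 562) ✓
Therefore the multiplicative order of 333 modulo 562 is 280.

280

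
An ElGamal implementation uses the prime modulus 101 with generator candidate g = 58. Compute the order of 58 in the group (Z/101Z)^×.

The order of 58 must divide φ(101) = 101 − 1 = 100 = 2^2 · 5^2.
Divisors of 100: 1, 2, 4, 5, 10, 20, 25, 50, 100.
Compute 58^d (mod 101) for the divisors d until we hit 1:
58^1 ≡ 58 (mod 101)
58^2 ≡ 31 (mod 101)
58^4 ≡ 52 (mod 101)
58^5 ≡ 87 (mod 101)
58^10 ≡ 95 (mod 101)
58^20 ≡ 36 (mod 101)
58^25 ≡ 1 (mod 101) ✓
Hence ord(58) = 25.

25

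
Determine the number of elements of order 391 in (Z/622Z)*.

0

φ(622) = φ(2)·φ(311) = 1·310 = 310 = 2 · 5 · 31.
(Z/622Z)^× is cyclic (|G| = 310); a cyclic group of order m has exactly φ(d) elements of each order d | m, and none otherwise.
Here 310 is not a multiple of 391, so there are no elements of order 391.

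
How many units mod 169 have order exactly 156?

48

φ(169) = φ(13^2) = 13·(13−1) = 156 = 2^2 · 3 · 13.
In a cyclic group of order 156, there are φ(d) elements of order d for each divisor d of 156, and zero for non-divisors.
156 = 2^2 · 3 · 13 divides 156, and φ(156) = 48.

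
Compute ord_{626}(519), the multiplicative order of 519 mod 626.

The order of 519 must divide φ(626) = φ(2)·φ(313) = 1·312 = 312 = 2^3 · 3 · 13.
Divisors of 312: 1, 2, 3, 4, 6, 8, 12, 13, 24, 26, 39, 52, 78, 104, 156, 312.
Test each divisor d:
519^1 ≡ 519 (mod 626)
519^2 ≡ 181 (mod 626)
519^3 ≡ 39 (mod 626)
519^4 ≡ 209 (mod 626)
519^6 ≡ 269 (mod 626)
519^8 ≡ 487 (mod 626)
519^12 ≡ 371 (mod 626)
519^13 ≡ 367 (mod 626)
519^24 ≡ 547 (mod 626)
519^26 ≡ 99 (mod 626)
519^39 ≡ 25 (mod 626)
519^52 ≡ 411 (mod 626)
519^78 ≡ 625 (mod 626)
519^104 ≡ 527 (mod 626)
519^156 ≡ 1 (mod 626) ✓
Therefore the multiplicative order of 519 modulo 626 is 156.

156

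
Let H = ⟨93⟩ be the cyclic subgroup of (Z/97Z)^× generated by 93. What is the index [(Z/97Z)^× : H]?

ord(93) | φ(97) = 97 − 1 = 96 = 2^5 · 3.
Divisors of 96: 1, 2, 3, 4, 6, 8, 12, 16, 24, 32, 48, 96.
Compute 93^d (mod 97) for the divisors d until we hit 1:
93^1 ≡ 93 (mod 97)
93^2 ≡ 16 (mod 97)
93^3 ≡ 33 (mod 97)
93^4 ≡ 62 (mod 97)
93^6 ≡ 22 (mod 97)
93^8 ≡ 61 (mod 97)
93^12 ≡ 96 (mod 97)
93^16 ≡ 35 (mod 97)
93^24 ≡ 1 (mod 97) ✓
Thus |⟨93⟩| = ord(93) = 24.
Index = |(Z/97Z)^×| / |⟨93⟩| = 96 / 24 = 4.

4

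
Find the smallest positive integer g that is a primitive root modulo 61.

2

φ(61) = 61 − 1 = 60 = 2^2 · 3 · 5.
g is a primitive root iff g^(60/q) ≢ 1 (mod 61) for each prime q ∈ {2, 3, 5}.
g = 2: 2^30 ≡ 60; 2^20 ≡ 47; 2^12 ≡ 9 — none is 1, so 2 is a primitive root.
Hence the least primitive root of 61 is 2.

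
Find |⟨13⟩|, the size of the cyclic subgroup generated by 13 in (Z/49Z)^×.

Since 13 ∈ (Z/49Z)^×, its order divides φ(49) = φ(7^2) = 7·(7−1) = 42 = 2 · 3 · 7.
Divisors of 42: 1, 2, 3, 6, 7, 14, 21, 42.
Compute 13^d (mod 49) for the divisors d until we hit 1:
13^1 ≡ 13 (mod 49)
13^2 ≡ 22 (mod 49)
13^3 ≡ 41 (mod 49)
13^6 ≡ 15 (mod 49)
13^7 ≡ 48 (mod 49)
13^14 ≡ 1 (mod 49) ✓
Therefore the multiplicative order of 13 modulo 49 is 14.

14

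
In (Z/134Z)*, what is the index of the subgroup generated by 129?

6

The order of 129 must divide φ(134) = φ(2)·φ(67) = 1·66 = 66 = 2 · 3 · 11.
Divisors of 66: 1, 2, 3, 6, 11, 22, 33, 66.
Check 129^d mod 134 for each divisor in increasing order:
129^1 ≡ 129
129^2 ≡ 25
129^3 ≡ 9
129^6 ≡ 81
129^11 ≡ 1
So ord_134(129) = 11, hence |⟨129⟩| = 11.
The index is φ(134) / ord(129) = 66 / 11 = 6.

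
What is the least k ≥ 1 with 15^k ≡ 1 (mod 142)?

35

Since 15 ∈ (Z/142Z)^×, its order divides φ(142) = φ(2)·φ(71) = 1·70 = 70 = 2 · 5 · 7.
Divisors of 70: 1, 2, 5, 7, 10, 14, 35, 70.
Evaluate successive powers at the divisors of 70:
15^1 ≡ 15
15^2 ≡ 83
15^5 ≡ 101
15^7 ≡ 5
15^10 ≡ 119
15^14 ≡ 25
15^35 ≡ 1
Therefore the multiplicative order of 15 modulo 142 is 35.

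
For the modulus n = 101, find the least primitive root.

φ(101) = 101 − 1 = 100 = 2^2 · 5^2.
Test candidates g = 2, 3, … against the prime factors q ∈ {2, 5} of φ(101): g is a generator iff g^(100/q) ≢ 1 for every such q.
g = 2: 2^50 ≡ 100; 2^20 ≡ 95 — none is 1, so 2 is a primitive root.
The smallest primitive root modulo 101 is 2.

2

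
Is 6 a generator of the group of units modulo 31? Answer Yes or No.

φ(31) = 31 − 1 = 30 = 2 · 3 · 5.
Test 6^(30/q) mod 31 for each prime factor q of 30:
6^15 ≡ 30 (mod 31)  [q = 2: ≢ 1 ✓]
6^10 ≡ 25 (mod 31)  [q = 3: ≢ 1 ✓]
6^6 ≡ 1 (mod 31)  [q = 5: ≡ 1 ✗]
The check at q = 5 fails, so 6 generates a proper subgroup.

No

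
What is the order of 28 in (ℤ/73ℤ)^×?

72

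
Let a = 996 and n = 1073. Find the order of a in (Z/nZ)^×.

The order of 996 must divide φ(1073) = φ(29·37) = (29−1)·(37−1) = 28·36 = 1008 = 2^4 · 3^2 · 7.
Divisors of 1008: 1, 2, 3, 4, 6, 7, 8, 9, 12, 14, 16, 18, 21, 24, 28, 36, 42, 48, 56, 63, 72, 84, 112, 126, 144, 168, 252, 336, 504, 1008.
Compute 996^d (mod 1073) for the divisors d until we hit 1:
996^1 ≡ 996 (mod 1073)
996^2 ≡ 564 (mod 1073)
996^3 ≡ 565 (mod 1073)
996^4 ≡ 488 (mod 1073)
996^6 ≡ 544 (mod 1073)
996^7 ≡ 1032 (mod 1073)
996^8 ≡ 1011 (mod 1073)
996^9 ≡ 482 (mod 1073)
996^12 ≡ 861 (mod 1073)
996^14 ≡ 608 (mod 1073)
996^16 ≡ 625 (mod 1073)
996^18 ≡ 556 (mod 1073)
996^21 ≡ 824 (mod 1073)
996^24 ≡ 951 (mod 1073)
996^28 ≡ 552 (mod 1073)
996^36 ≡ 112 (mod 1073)
996^42 ≡ 840 (mod 1073)
996^48 ≡ 935 (mod 1073)
996^56 ≡ 1045 (mod 1073)
996^63 ≡ 75 (mod 1073)
996^72 ≡ 741 (mod 1073)
996^84 ≡ 639 (mod 1073)
996^112 ≡ 784 (mod 1073)
996^126 ≡ 260 (mod 1073)
996^144 ≡ 778 (mod 1073)
996^168 ≡ 581 (mod 1073)
996^252 ≡ 1 (mod 1073) ✓
Hence ord(996) = 252.

252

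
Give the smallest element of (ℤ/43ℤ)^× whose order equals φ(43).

φ(43) = 43 − 1 = 42 = 2 · 3 · 7.
Test candidates g = 2, 3, … against the prime factors q ∈ {2, 3, 7} of φ(43): g is a generator iff g^(42/q) ≢ 1 for every such q.
g = 2: 2^21 ≡ 42; 2^14 ≡ 1 — hits 1, so not a primitive root.
g = 3: 3^21 ≡ 42; 3^14 ≡ 36; 3^6 ≡ 41 — none is 1, so 3 is a primitive root.
So 3 is the smallest generator of (Z/43Z)^×.

3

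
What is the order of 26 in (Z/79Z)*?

39

ord(26) | φ(79) = 79 − 1 = 78 = 2 · 3 · 13.
Divisors of 78: 1, 2, 3, 6, 13, 26, 39, 78.
Compute 26^d (mod 79) for the divisors d until we hit 1:
26^1 ≡ 26
26^2 ≡ 44
26^3 ≡ 38
26^6 ≡ 22
26^13 ≡ 23
26^26 ≡ 55
26^39 ≡ 1
Therefore the multiplicative order of 26 modulo 79 is 39.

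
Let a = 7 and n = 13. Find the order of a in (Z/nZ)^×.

ord(7) | φ(13) = 13 − 1 = 12 = 2^2 · 3.
Divisors of 12: 1, 2, 3, 4, 6, 12.
Check 7^d mod 13 for each divisor in increasing order:
7^1 ≡ 7
7^2 ≡ 10
7^3 ≡ 5
7^4 ≡ 9
7^6 ≡ 12
7^12 ≡ 1
So ord_13(7) = 12.

12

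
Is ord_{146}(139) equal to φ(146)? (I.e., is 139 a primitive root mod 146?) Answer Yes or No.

φ(146) = φ(2)·φ(73) = 1·72 = 72 = 2^3 · 3^2.
An element g generates (Z/146Z)^× iff g^(72/q) ≢ 1 (mod 146) for each prime q ∈ {2, 3}.
139^36 ≡ 145 (mod 146)  [q = 2: ≢ 1 ✓]
139^24 ≡ 1 (mod 146)  [q = 3: ≡ 1 ✗]
The check at q = 3 fails, so 139 generates a proper subgroup.

No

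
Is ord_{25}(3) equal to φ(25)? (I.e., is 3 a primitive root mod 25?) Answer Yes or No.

Yes

φ(25) = φ(5^2) = 5·(5−1) = 20 = 2^2 · 5.
It suffices to check that the order of 3 is not a proper divisor of 20: compute 3^(20/q) for q ∈ {2, 5}.
3^10 ≡ 24 (mod 25)  [q = 2: ≢ 1 ✓]
3^4 ≡ 6 (mod 25)  [q = 5: ≢ 1 ✓]
Every test exponent gives a nontrivial residue, hence 3 generates the full group.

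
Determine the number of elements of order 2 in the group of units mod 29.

φ(29) = 29 − 1 = 28 = 2^2 · 7.
(Z/29Z)^× is cyclic (|G| = 28); a cyclic group of order m has exactly φ(d) elements of each order d | m, and none otherwise.
2 | 28, and φ(2) = 2 − 1 = 1.

1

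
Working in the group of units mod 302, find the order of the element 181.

By Lagrange's theorem, ord_302(181) divides φ(302) = φ(2)·φ(151) = 1·150 = 150 = 2 · 3 · 5^2.
Divisors of 150: 1, 2, 3, 5, 6, 10, 15, 25, 30, 50, 75, 150.
Test each divisor d:
181^1 ≡ 181 (mod 302)
181^2 ≡ 145 (mod 302)
181^3 ≡ 273 (mod 302)
181^5 ≡ 23 (mod 302)
181^6 ≡ 237 (mod 302)
181^10 ≡ 227 (mod 302)
181^15 ≡ 87 (mod 302)
181^25 ≡ 119 (mod 302)
181^30 ≡ 19 (mod 302)
181^50 ≡ 269 (mod 302)
181^75 ≡ 301 (mod 302)
181^150 ≡ 1 (mod 302) ✓
Therefore the multiplicative order of 181 modulo 302 is 150.

150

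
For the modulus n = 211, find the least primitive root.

φ(211) = 211 − 1 = 210 = 2 · 3 · 5 · 7.
Test candidates g = 2, 3, … against the prime factors q ∈ {2, 3, 5, 7} of φ(211): g is a generator iff g^(210/q) ≢ 1 for every such q.
g = 2: 2^105 ≡ 210; 2^70 ≡ 196; 2^42 ≡ 107; 2^30 ≡ 171 — none is 1, so 2 is a primitive root.
Hence the least primitive root of 211 is 2.

2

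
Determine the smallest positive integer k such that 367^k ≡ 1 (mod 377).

84

ord(367) | φ(377) = φ(13·29) = (13−1)·(29−1) = 12·28 = 336 = 2^4 · 3 · 7.
Divisors of 336: 1, 2, 3, 4, 6, 7, 8, 12, 14, 16, 21, 24, 28, 42, 48, 56, 84, 112, 168, 336.
Test each divisor d:
367^1 ≡ 367 (mod 377)
367^2 ≡ 100 (mod 377)
367^3 ≡ 131 (mod 377)
367^4 ≡ 198 (mod 377)
367^6 ≡ 196 (mod 377)
367^7 ≡ 302 (mod 377)
367^8 ≡ 373 (mod 377)
367^12 ≡ 339 (mod 377)
367^14 ≡ 347 (mod 377)
367^16 ≡ 16 (mod 377)
367^21 ≡ 365 (mod 377)
367^24 ≡ 313 (mod 377)
367^28 ≡ 146 (mod 377)
367^42 ≡ 144 (mod 377)
367^48 ≡ 326 (mod 377)
367^56 ≡ 204 (mod 377)
367^84 ≡ 1 (mod 377) ✓
Therefore the multiplicative order of 367 modulo 377 is 84.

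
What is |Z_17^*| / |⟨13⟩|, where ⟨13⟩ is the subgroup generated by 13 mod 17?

4

By Lagrange's theorem, ord_17(13) divides φ(17) = 17 − 1 = 16 = 2^4.
Divisors of 16: 1, 2, 4, 8, 16.
Evaluate successive powers at the divisors of 16:
13^1 ≡ 13 (mod 17)
13^2 ≡ 16 (mod 17)
13^4 ≡ 1 (mod 17) ✓
So ord_17(13) = 4, hence |⟨13⟩| = 4.
Index = |(Z/17Z)^×| / |⟨13⟩| = 16 / 4 = 4.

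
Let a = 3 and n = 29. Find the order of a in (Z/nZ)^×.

28

ord(3) | φ(29) = 29 − 1 = 28 = 2^2 · 7.
Divisors of 28: 1, 2, 4, 7, 14, 28.
Test each divisor d:
3^1 ≡ 3 (mod 29)
3^2 ≡ 9 (mod 29)
3^4 ≡ 23 (mod 29)
3^7 ≡ 12 (mod 29)
3^14 ≡ 28 (mod 29)
3^28 ≡ 1 (mod 29) ✓
Therefore the multiplicative order of 3 modulo 29 is 28.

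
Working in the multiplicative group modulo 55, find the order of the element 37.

20

Since 37 ∈ (Z/55Z)^×, its order divides φ(55) = φ(5·11) = (5−1)·(11−1) = 4·10 = 40 = 2^3 · 5.
Divisors of 40: 1, 2, 4, 5, 8, 10, 20, 40.
Compute 37^d (mod 55) for the divisors d until we hit 1:
37^1 ≡ 37
37^2 ≡ 49
37^4 ≡ 36
37^5 ≡ 12
37^8 ≡ 31
37^10 ≡ 34
37^20 ≡ 1
Therefore the multiplicative order of 37 modulo 55 is 20.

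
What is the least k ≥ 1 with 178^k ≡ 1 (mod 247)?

3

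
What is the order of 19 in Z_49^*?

6

By Lagrange's theorem, ord_49(19) divides φ(49) = φ(7^2) = 7·(7−1) = 42 = 2 · 3 · 7.
Divisors of 42: 1, 2, 3, 6, 7, 14, 21, 42.
Evaluate successive powers at the divisors of 42:
19^1 ≡ 19
19^2 ≡ 18
19^3 ≡ 48
19^6 ≡ 1
Therefore the multiplicative order of 19 modulo 49 is 6.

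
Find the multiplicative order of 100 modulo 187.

Since 100 ∈ (Z/187Z)^×, its order divides φ(187) = φ(11·17) = (11−1)·(17−1) = 10·16 = 160 = 2^5 · 5.
Divisors of 160: 1, 2, 4, 5, 8, 10, 16, 20, 32, 40, 80, 160.
Compute 100^d (mod 187) for the divisors d until we hit 1:
100^1 ≡ 100 (mod 187)
100^2 ≡ 89 (mod 187)
100^4 ≡ 67 (mod 187)
100^5 ≡ 155 (mod 187)
100^8 ≡ 1 (mod 187) ✓
Therefore the multiplicative order of 100 modulo 187 is 8.

8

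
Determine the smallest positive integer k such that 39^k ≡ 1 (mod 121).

110

ord(39) | φ(121) = φ(11^2) = 11·(11−1) = 110 = 2 · 5 · 11.
Divisors of 110: 1, 2, 5, 10, 11, 22, 55, 110.
Check 39^d mod 121 for each divisor in increasing order:
39^1 ≡ 39
39^2 ≡ 69
39^5 ≡ 65
39^10 ≡ 111
39^11 ≡ 94
39^22 ≡ 3
39^55 ≡ 120
39^110 ≡ 1
Hence ord(39) = 110.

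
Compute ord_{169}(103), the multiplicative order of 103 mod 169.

26

ord(103) | φ(169) = φ(13^2) = 13·(13−1) = 156 = 2^2 · 3 · 13.
Divisors of 156: 1, 2, 3, 4, 6, 12, 13, 26, 39, 52, 78, 156.
Evaluate successive powers at the divisors of 156:
103^1 ≡ 103 (mod 169)
103^2 ≡ 131 (mod 169)
103^3 ≡ 142 (mod 169)
103^4 ≡ 92 (mod 169)
103^6 ≡ 53 (mod 169)
103^12 ≡ 105 (mod 169)
103^13 ≡ 168 (mod 169)
103^26 ≡ 1 (mod 169) ✓
Hence ord(103) = 26.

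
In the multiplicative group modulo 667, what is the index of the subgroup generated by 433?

The order of 433 must divide φ(667) = φ(23·29) = (23−1)·(29−1) = 22·28 = 616 = 2^3 · 7 · 11.
Divisors of 616: 1, 2, 4, 7, 8, 11, 14, 22, 28, 44, 56, 77, 88, 154, 308, 616.
Evaluate successive powers at the divisors of 616:
433^1 ≡ 433
433^2 ≡ 62
433^4 ≡ 509
433^7 ≡ 452
433^8 ≡ 285
433^11 ≡ 620
433^14 ≡ 202
433^22 ≡ 208
433^28 ≡ 117
433^44 ≡ 576
433^56 ≡ 349
433^77 ≡ 505
433^88 ≡ 277
433^154 ≡ 231
433^308 ≡ 1
The order of 433 is 308, so the subgroup it generates has 308 elements.
The index is φ(667) / ord(433) = 616 / 308 = 2.

2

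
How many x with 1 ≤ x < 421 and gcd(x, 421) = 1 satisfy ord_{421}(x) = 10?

4

φ(421) = 421 − 1 = 420 = 2^2 · 3 · 5 · 7.
Since (Z/421Z)^× is cyclic of order 420, the number of elements of order d is φ(d) when d | 420 and 0 otherwise.
10 = 2 · 5 divides 420, and φ(10) = 4.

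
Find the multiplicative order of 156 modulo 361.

171

Since 156 ∈ (Z/361Z)^×, its order divides φ(361) = φ(19^2) = 19·(19−1) = 342 = 2 · 3^2 · 19.
Divisors of 342: 1, 2, 3, 6, 9, 18, 19, 38, 57, 114, 171, 342.
Test each divisor d:
156^1 ≡ 156
156^2 ≡ 149
156^3 ≡ 140
156^6 ≡ 106
156^9 ≡ 39
156^18 ≡ 77
156^19 ≡ 99
156^38 ≡ 54
156^57 ≡ 292
156^114 ≡ 68
156^171 ≡ 1
So ord_361(156) = 171.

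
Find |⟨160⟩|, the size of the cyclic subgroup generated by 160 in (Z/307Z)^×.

ord(160) | φ(307) = 307 − 1 = 306 = 2 · 3^2 · 17.
Divisors of 306: 1, 2, 3, 6, 9, 17, 18, 34, 51, 102, 153, 306.
Test each divisor d:
160^1 ≡ 160 (mod 307)
160^2 ≡ 119 (mod 307)
160^3 ≡ 6 (mod 307)
160^6 ≡ 36 (mod 307)
160^9 ≡ 216 (mod 307)
160^17 ≡ 46 (mod 307)
160^18 ≡ 299 (mod 307)
160^34 ≡ 274 (mod 307)
160^51 ≡ 17 (mod 307)
160^102 ≡ 289 (mod 307)
160^153 ≡ 1 (mod 307) ✓
So ord_307(160) = 153.

153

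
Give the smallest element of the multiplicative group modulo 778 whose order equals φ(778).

φ(778) = φ(2)·φ(389) = 1·388 = 388 = 2^2 · 97.
Test candidates g = 2, 3, … against the prime factors q ∈ {2, 97} of φ(778): g is a generator iff g^(388/q) ≢ 1 for every such q.
g = 2: gcd(2, 778) = 2 > 1, not a unit — skip.
g = 3: 3^194 ≡ 777; 3^4 ≡ 81 — none is 1, so 3 is a primitive root.
So 3 is the smallest generator of (Z/778Z)^×.

3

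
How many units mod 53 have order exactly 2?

1

φ(53) = 53 − 1 = 52 = 2^2 · 13.
(Z/53Z)^× is cyclic (|G| = 52); a cyclic group of order m has exactly φ(d) elements of each order d | m, and none otherwise.
2 | 52, and φ(2) = 2 − 1 = 1.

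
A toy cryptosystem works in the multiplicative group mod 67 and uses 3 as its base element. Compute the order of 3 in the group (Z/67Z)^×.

By Lagrange's theorem, ord_67(3) divides φ(67) = 67 − 1 = 66 = 2 · 3 · 11.
Divisors of 66: 1, 2, 3, 6, 11, 22, 33, 66.
Check 3^d mod 67 for each divisor in increasing order:
3^1 ≡ 3
3^2 ≡ 9
3^3 ≡ 27
3^6 ≡ 59
3^11 ≡ 66
3^22 ≡ 1
The smallest such exponent is 22, so the order of 3 is 22.

22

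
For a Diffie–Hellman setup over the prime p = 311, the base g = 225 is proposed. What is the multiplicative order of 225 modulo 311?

Since 225 ∈ (Z/311Z)^×, its order divides φ(311) = 311 − 1 = 310 = 2 · 5 · 31.
Divisors of 310: 1, 2, 5, 10, 31, 62, 155, 310.
Compute 225^d (mod 311) for the divisors d until we hit 1:
225^1 ≡ 225
225^2 ≡ 243
225^5 ≡ 105
225^10 ≡ 140
225^31 ≡ 1
Therefore the multiplicative order of 225 modulo 311 is 31.

31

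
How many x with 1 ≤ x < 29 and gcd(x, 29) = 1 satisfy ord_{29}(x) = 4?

φ(29) = 29 − 1 = 28 = 2^2 · 7.
In a cyclic group of order 28, there are φ(d) elements of order d for each divisor d of 28, and zero for non-divisors.
4 = 2^2 divides 28, and φ(4) = 2.

2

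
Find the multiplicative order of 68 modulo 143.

ord(68) | φ(143) = φ(11·13) = (11−1)·(13−1) = 10·12 = 120 = 2^3 · 3 · 5.
Divisors of 120: 1, 2, 3, 4, 5, 6, 8, 10, 12, 15, 20, 24, 30, 40, 60, 120.
Evaluate successive powers at the divisors of 120:
68^1 ≡ 68 (mod 143)
68^2 ≡ 48 (mod 143)
68^3 ≡ 118 (mod 143)
68^4 ≡ 16 (mod 143)
68^5 ≡ 87 (mod 143)
68^6 ≡ 53 (mod 143)
68^8 ≡ 113 (mod 143)
68^10 ≡ 133 (mod 143)
68^12 ≡ 92 (mod 143)
68^15 ≡ 131 (mod 143)
68^20 ≡ 100 (mod 143)
68^24 ≡ 27 (mod 143)
68^30 ≡ 1 (mod 143) ✓
The smallest such exponent is 30, so the order of 68 is 30.

30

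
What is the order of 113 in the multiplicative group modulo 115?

44

ord(113) | φ(115) = φ(5·23) = (5−1)·(23−1) = 4·22 = 88 = 2^3 · 11.
Divisors of 88: 1, 2, 4, 8, 11, 22, 44, 88.
Evaluate successive powers at the divisors of 88:
113^1 ≡ 113
113^2 ≡ 4
113^4 ≡ 16
113^8 ≡ 26
113^11 ≡ 22
113^22 ≡ 24
113^44 ≡ 1
So ord_115(113) = 44.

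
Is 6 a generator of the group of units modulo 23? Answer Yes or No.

No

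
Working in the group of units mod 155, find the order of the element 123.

4

ord(123) | φ(155) = φ(5·31) = (5−1)·(31−1) = 4·30 = 120 = 2^3 · 3 · 5.
Divisors of 120: 1, 2, 3, 4, 5, 6, 8, 10, 12, 15, 20, 24, 30, 40, 60, 120.
Test each divisor d:
123^1 ≡ 123
123^2 ≡ 94
123^3 ≡ 92
123^4 ≡ 1
The smallest such exponent is 4, so the order of 123 is 4.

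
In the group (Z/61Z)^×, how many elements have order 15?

φ(61) = 61 − 1 = 60 = 2^2 · 3 · 5.
In a cyclic group of order 60, there are φ(d) elements of order d for each divisor d of 60, and zero for non-divisors.
15 = 3 · 5 divides 60, and φ(15) = 8.

8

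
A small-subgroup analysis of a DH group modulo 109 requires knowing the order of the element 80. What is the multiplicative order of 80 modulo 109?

The order of 80 must divide φ(109) = 109 − 1 = 108 = 2^2 · 3^3.
Divisors of 108: 1, 2, 3, 4, 6, 9, 12, 18, 27, 36, 54, 108.
Evaluate successive powers at the divisors of 108:
80^1 ≡ 80 (mod 109)
80^2 ≡ 78 (mod 109)
80^3 ≡ 27 (mod 109)
80^4 ≡ 89 (mod 109)
80^6 ≡ 75 (mod 109)
80^9 ≡ 63 (mod 109)
80^12 ≡ 66 (mod 109)
80^18 ≡ 45 (mod 109)
80^27 ≡ 1 (mod 109) ✓
Therefore the multiplicative order of 80 modulo 109 is 27.

27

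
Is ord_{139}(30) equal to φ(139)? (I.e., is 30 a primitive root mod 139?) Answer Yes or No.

No

φ(139) = 139 − 1 = 138 = 2 · 3 · 23.
It suffices to check that the order of 30 is not a proper divisor of 138: compute 30^(138/q) for q ∈ {2, 3, 23}.
30^69 ≡ 1 (mod 139)  [q = 2: ≡ 1 ✗]
30^46 ≡ 42 (mod 139)  [q = 3: ≢ 1 ✓]
30^6 ≡ 44 (mod 139)  [q = 23: ≢ 1 ✓]
30^69 ≡ 1 shows ord(30) | 69, strictly less than φ(139); not a primitive root.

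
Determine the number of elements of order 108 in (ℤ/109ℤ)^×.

φ(109) = 109 − 1 = 108 = 2^2 · 3^3.
(Z/109Z)^× is cyclic (|G| = 108); a cyclic group of order m has exactly φ(d) elements of each order d | m, and none otherwise.
108 = 2^2 · 3^3 divides 108, and φ(108) = 36.

36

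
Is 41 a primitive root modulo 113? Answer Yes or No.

No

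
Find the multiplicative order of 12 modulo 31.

30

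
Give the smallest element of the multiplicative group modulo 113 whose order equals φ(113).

3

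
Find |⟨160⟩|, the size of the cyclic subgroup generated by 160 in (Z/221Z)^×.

Since 160 ∈ (Z/221Z)^×, its order divides φ(221) = φ(13·17) = (13−1)·(17−1) = 12·16 = 192 = 2^6 · 3.
Divisors of 192: 1, 2, 3, 4, 6, 8, 12, 16, 24, 32, 48, 64, 96, 192.
Check 160^d mod 221 for each divisor in increasing order:
160^1 ≡ 160 (mod 221)
160^2 ≡ 185 (mod 221)
160^3 ≡ 207 (mod 221)
160^4 ≡ 191 (mod 221)
160^6 ≡ 196 (mod 221)
160^8 ≡ 16 (mod 221)
160^12 ≡ 183 (mod 221)
160^16 ≡ 35 (mod 221)
160^24 ≡ 118 (mod 221)
160^32 ≡ 120 (mod 221)
160^48 ≡ 1 (mod 221) ✓
The smallest such exponent is 48, so the order of 160 is 48.

48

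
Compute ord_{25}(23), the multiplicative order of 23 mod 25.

20

By Lagrange's theorem, ord_25(23) divides φ(25) = φ(5^2) = 5·(5−1) = 20 = 2^2 · 5.
Divisors of 20: 1, 2, 4, 5, 10, 20.
Check 23^d mod 25 for each divisor in increasing order:
23^1 ≡ 23
23^2 ≡ 4
23^4 ≡ 16
23^5 ≡ 18
23^10 ≡ 24
23^20 ≡ 1
The smallest such exponent is 20, so the order of 23 is 20.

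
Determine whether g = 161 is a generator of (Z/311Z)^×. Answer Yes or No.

Yes

φ(311) = 311 − 1 = 310 = 2 · 5 · 31.
Test 161^(310/q) mod 311 for each prime factor q of 310:
161^155 ≡ 310 (mod 311)  [q = 2: ≢ 1 ✓]
161^62 ≡ 6 (mod 311)  [q = 5: ≢ 1 ✓]
161^10 ≡ 243 (mod 311)  [q = 31: ≢ 1 ✓]
None equal 1, so ord_311(161) = 310: 161 is a primitive root.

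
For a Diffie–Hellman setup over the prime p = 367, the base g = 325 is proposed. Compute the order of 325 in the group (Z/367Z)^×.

183

By Lagrange's theorem, ord_367(325) divides φ(367) = 367 − 1 = 366 = 2 · 3 · 61.
Divisors of 366: 1, 2, 3, 6, 61, 122, 183, 366.
Evaluate successive powers at the divisors of 366:
325^1 ≡ 325 (mod 367)
325^2 ≡ 296 (mod 367)
325^3 ≡ 46 (mod 367)
325^6 ≡ 281 (mod 367)
325^61 ≡ 83 (mod 367)
325^122 ≡ 283 (mod 367)
325^183 ≡ 1 (mod 367) ✓
Hence ord(325) = 183.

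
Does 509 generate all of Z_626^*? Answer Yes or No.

No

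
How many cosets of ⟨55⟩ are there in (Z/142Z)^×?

1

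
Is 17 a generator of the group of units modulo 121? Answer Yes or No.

Yes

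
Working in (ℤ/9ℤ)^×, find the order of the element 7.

By Lagrange's theorem, ord_9(7) divides φ(9) = φ(3^2) = 3·(3−1) = 6 = 2 · 3.
Divisors of 6: 1, 2, 3, 6.
Compute 7^d (mod 9) for the divisors d until we hit 1:
7^1 ≡ 7 (mod 9)
7^2 ≡ 4 (mod 9)
7^3 ≡ 1 (mod 9) ✓
The smallest such exponent is 3, so the order of 7 is 3.

3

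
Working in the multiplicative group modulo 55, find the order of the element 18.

20

ord(18) | φ(55) = φ(5·11) = (5−1)·(11−1) = 4·10 = 40 = 2^3 · 5.
Divisors of 40: 1, 2, 4, 5, 8, 10, 20, 40.
Evaluate successive powers at the divisors of 40:
18^1 ≡ 18 (mod 55)
18^2 ≡ 49 (mod 55)
18^4 ≡ 36 (mod 55)
18^5 ≡ 43 (mod 55)
18^8 ≡ 31 (mod 55)
18^10 ≡ 34 (mod 55)
18^20 ≡ 1 (mod 55) ✓
So ord_55(18) = 20.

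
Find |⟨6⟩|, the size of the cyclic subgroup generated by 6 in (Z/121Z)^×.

110

By Lagrange's theorem, ord_121(6) divides φ(121) = φ(11^2) = 11·(11−1) = 110 = 2 · 5 · 11.
Divisors of 110: 1, 2, 5, 10, 11, 22, 55, 110.
Check 6^d mod 121 for each divisor in increasing order:
6^1 ≡ 6 (mod 121)
6^2 ≡ 36 (mod 121)
6^5 ≡ 32 (mod 121)
6^10 ≡ 56 (mod 121)
6^11 ≡ 94 (mod 121)
6^22 ≡ 3 (mod 121)
6^55 ≡ 120 (mod 121)
6^110 ≡ 1 (mod 121) ✓
The smallest such exponent is 110, so the order of 6 is 110.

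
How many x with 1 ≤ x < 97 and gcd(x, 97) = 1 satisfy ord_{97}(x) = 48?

16

φ(97) = 97 − 1 = 96 = 2^5 · 3.
(Z/97Z)^× is cyclic (|G| = 96); a cyclic group of order m has exactly φ(d) elements of each order d | m, and none otherwise.
48 = 2^4 · 3 divides 96, and φ(48) = 16.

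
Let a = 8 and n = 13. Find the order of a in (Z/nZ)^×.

Since 8 ∈ (Z/13Z)^×, its order divides φ(13) = 13 − 1 = 12 = 2^2 · 3.
Divisors of 12: 1, 2, 3, 4, 6, 12.
Compute 8^d (mod 13) for the divisors d until we hit 1:
8^1 ≡ 8 (mod 13)
8^2 ≡ 12 (mod 13)
8^3 ≡ 5 (mod 13)
8^4 ≡ 1 (mod 13) ✓
Hence ord(8) = 4.

4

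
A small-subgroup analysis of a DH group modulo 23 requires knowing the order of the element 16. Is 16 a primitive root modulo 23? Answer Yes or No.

φ(23) = 23 − 1 = 22 = 2 · 11.
It suffices to check that the order of 16 is not a proper divisor of 22: compute 16^(22/q) for q ∈ {2, 11}.
16^11 ≡ 1 (mod 23)  [q = 2: ≡ 1 ✗]
16^2 ≡ 3 (mod 23)  [q = 11: ≢ 1 ✓]
Since 16^11 ≡ 1, the order of 16 divides 11 < 22, so 16 is not a primitive root.

No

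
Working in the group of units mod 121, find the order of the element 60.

55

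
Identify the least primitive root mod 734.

11

φ(734) = φ(2)·φ(367) = 1·366 = 366 = 2 · 3 · 61.
g is a primitive root iff g^(366/q) ≢ 1 (mod 734) for each prime q ∈ {2, 3, 61}.
g = 2: gcd(2, 734) = 2 > 1, not a unit — skip.
g = 3: 3^183 ≡ 733; 3^122 ≡ 1 — hits 1, so not a primitive root.
g = 4: gcd(4, 734) = 2 > 1, not a unit — skip.
g = 5: 5^183 ≡ 733; 5^122 ≡ 1 — hits 1, so not a primitive root.
g = 6: gcd(6, 734) = 2 > 1, not a unit — skip.
g = 7: 7^183 ≡ 1 — hits 1, so not a primitive root.
g = 8: gcd(8, 734) = 2 > 1, not a unit — skip.
g = 9: 9^183 ≡ 1 — hits 1, so not a primitive root.
g = 10: gcd(10, 734) = 2 > 1, not a unit — skip.
g = 11: 11^183 ≡ 733; 11^122 ≡ 283; 11^6 ≡ 419 — none is 1, so 11 is a primitive root.
So 11 is the smallest generator of (Z/734Z)^×.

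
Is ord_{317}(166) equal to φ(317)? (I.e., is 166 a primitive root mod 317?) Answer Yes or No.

φ(317) = 317 − 1 = 316 = 2^2 · 79.
An element g generates (Z/317Z)^× iff g^(316/q) ≢ 1 (mod 317) for each prime q ∈ {2, 79}.
166^158 ≡ 316 (mod 317)  [q = 2: ≢ 1 ✓]
166^4 ≡ 212 (mod 317)  [q = 79: ≢ 1 ✓]
All checks pass, so 166 has order 316 and is a primitive root modulo 317.

Yes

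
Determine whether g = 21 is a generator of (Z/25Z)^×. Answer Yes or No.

No

φ(25) = φ(5^2) = 5·(5−1) = 20 = 2^2 · 5.
An element g generates (Z/25Z)^× iff g^(20/q) ≢ 1 (mod 25) for each prime q ∈ {2, 5}.
21^10 ≡ 1 (mod 25)  [q = 2: ≡ 1 ✗]
21^4 ≡ 6 (mod 25)  [q = 5: ≢ 1 ✓]
21^10 ≡ 1 shows ord(21) | 10, strictly less than φ(25); not a primitive root.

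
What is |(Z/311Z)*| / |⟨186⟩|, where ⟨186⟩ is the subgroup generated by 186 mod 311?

1

By Lagrange's theorem, ord_311(186) divides φ(311) = 311 − 1 = 310 = 2 · 5 · 31.
Divisors of 310: 1, 2, 5, 10, 31, 62, 155, 310.
Evaluate successive powers at the divisors of 310:
186^1 ≡ 186
186^2 ≡ 75
186^5 ≡ 46
186^10 ≡ 250
186^31 ≡ 95
186^62 ≡ 6
186^155 ≡ 310
186^310 ≡ 1
So ord_311(186) = 310, hence |⟨186⟩| = 310.
Index = |(Z/311Z)^×| / |⟨186⟩| = 310 / 310 = 1.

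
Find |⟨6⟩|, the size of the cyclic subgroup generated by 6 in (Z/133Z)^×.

18

Since 6 ∈ (Z/133Z)^×, its order divides φ(133) = φ(7·19) = (7−1)·(19−1) = 6·18 = 108 = 2^2 · 3^3.
Divisors of 108: 1, 2, 3, 4, 6, 9, 12, 18, 27, 36, 54, 108.
Check 6^d mod 133 for each divisor in increasing order:
6^1 ≡ 6 (mod 133)
6^2 ≡ 36 (mod 133)
6^3 ≡ 83 (mod 133)
6^4 ≡ 99 (mod 133)
6^6 ≡ 106 (mod 133)
6^9 ≡ 20 (mod 133)
6^12 ≡ 64 (mod 133)
6^18 ≡ 1 (mod 133) ✓
Therefore the multiplicative order of 6 modulo 133 is 18.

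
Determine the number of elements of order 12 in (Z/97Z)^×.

φ(97) = 97 − 1 = 96 = 2^5 · 3.
(Z/97Z)^× is cyclic (|G| = 96); a cyclic group of order m has exactly φ(d) elements of each order d | m, and none otherwise.
12 = 2^2 · 3 divides 96, and φ(12) = 4.

4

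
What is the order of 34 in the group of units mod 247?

By Lagrange's theorem, ord_247(34) divides φ(247) = φ(13·19) = (13−1)·(19−1) = 12·18 = 216 = 2^3 · 3^3.
Divisors of 216: 1, 2, 3, 4, 6, 8, 9, 12, 18, 24, 27, 36, 54, 72, 108, 216.
Check 34^d mod 247 for each divisor in increasing order:
34^1 ≡ 34 (mod 247)
34^2 ≡ 168 (mod 247)
34^3 ≡ 31 (mod 247)
34^4 ≡ 66 (mod 247)
34^6 ≡ 220 (mod 247)
34^8 ≡ 157 (mod 247)
34^9 ≡ 151 (mod 247)
34^12 ≡ 235 (mod 247)
34^18 ≡ 77 (mod 247)
34^24 ≡ 144 (mod 247)
34^27 ≡ 18 (mod 247)
34^36 ≡ 1 (mod 247) ✓
The smallest such exponent is 36, so the order of 34 is 36.

36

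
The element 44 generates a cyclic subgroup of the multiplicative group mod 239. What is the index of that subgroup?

34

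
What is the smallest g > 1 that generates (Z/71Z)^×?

7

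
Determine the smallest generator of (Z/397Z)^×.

5

φ(397) = 397 − 1 = 396 = 2^2 · 3^2 · 11.
g is a primitive root iff g^(396/q) ≢ 1 (mod 397) for each prime q ∈ {2, 3, 11}.
g = 2: 2^198 ≡ 396; 2^132 ≡ 1 — hits 1, so not a primitive root.
g = 3: 3^198 ≡ 1 — hits 1, so not a primitive root.
g = 4: 4^198 ≡ 1 — hits 1, so not a primitive root.
g = 5: 5^198 ≡ 396; 5^132 ≡ 362; 5^36 ≡ 290 — none is 1, so 5 is a primitive root.
The smallest primitive root modulo 397 is 5.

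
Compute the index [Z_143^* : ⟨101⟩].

4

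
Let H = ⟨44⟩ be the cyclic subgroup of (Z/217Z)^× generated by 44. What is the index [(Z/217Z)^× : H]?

6

ord(44) | φ(217) = φ(7·31) = (7−1)·(31−1) = 6·30 = 180 = 2^2 · 3^2 · 5.
Divisors of 180: 1, 2, 3, 4, 5, 6, 9, 10, 12, 15, 18, 20, 30, 36, 45, 60, 90, 180.
Compute 44^d (mod 217) for the divisors d until we hit 1:
44^1 ≡ 44 (mod 217)
44^2 ≡ 200 (mod 217)
44^3 ≡ 120 (mod 217)
44^4 ≡ 72 (mod 217)
44^5 ≡ 130 (mod 217)
44^6 ≡ 78 (mod 217)
44^9 ≡ 29 (mod 217)
44^10 ≡ 191 (mod 217)
44^12 ≡ 8 (mod 217)
44^15 ≡ 92 (mod 217)
44^18 ≡ 190 (mod 217)
44^20 ≡ 25 (mod 217)
44^30 ≡ 1 (mod 217) ✓
The order of 44 is 30, so the subgroup it generates has 30 elements.
The index is φ(217) / ord(44) = 180 / 30 = 6.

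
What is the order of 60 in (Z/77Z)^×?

15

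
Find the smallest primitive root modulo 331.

φ(331) = 331 − 1 = 330 = 2 · 3 · 5 · 11.
Test candidates g = 2, 3, … against the prime factors q ∈ {2, 3, 5, 11} of φ(331): g is a generator iff g^(330/q) ≢ 1 for every such q.
g = 2: 2^165 ≡ 330; 2^110 ≡ 299; 2^66 ≡ 64; 2^30 ≡ 1 — hits 1, so not a primitive root.
g = 3: 3^165 ≡ 330; 3^110 ≡ 299; 3^66 ≡ 64; 3^30 ≡ 270 — none is 1, so 3 is a primitive root.
The smallest primitive root modulo 331 is 3.

3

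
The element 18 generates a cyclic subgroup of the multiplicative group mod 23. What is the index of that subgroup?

The order of 18 must divide φ(23) = 23 − 1 = 22 = 2 · 11.
Divisors of 22: 1, 2, 11, 22.
Evaluate successive powers at the divisors of 22:
18^1 ≡ 18
18^2 ≡ 2
18^11 ≡ 1
So ord_23(18) = 11, hence |⟨18⟩| = 11.
Index = |(Z/23Z)^×| / |⟨18⟩| = 22 / 11 = 2.

2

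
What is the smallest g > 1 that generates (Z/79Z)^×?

3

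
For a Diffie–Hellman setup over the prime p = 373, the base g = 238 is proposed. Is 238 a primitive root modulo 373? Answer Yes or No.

Yes

φ(373) = 373 − 1 = 372 = 2^2 · 3 · 31.
238 is a primitive root mod 373 iff 238^(φ(373)/q) ≢ 1 for every prime q | φ(373), i.e. q ∈ {2, 3, 31}.
238^186 ≡ 372 (mod 373)  [q = 2: ≢ 1 ✓]
238^124 ≡ 284 (mod 373)  [q = 3: ≢ 1 ✓]
238^12 ≡ 169 (mod 373)  [q = 31: ≢ 1 ✓]
Every test exponent gives a nontrivial residue, hence 238 generates the full group.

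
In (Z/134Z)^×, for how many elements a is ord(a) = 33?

20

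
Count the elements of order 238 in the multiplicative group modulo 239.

96

φ(239) = 239 − 1 = 238 = 2 · 7 · 17.
Since (Z/239Z)^× is cyclic of order 238, the number of elements of order d is φ(d) when d | 238 and 0 otherwise.
238 = 2 · 7 · 17 divides 238, and φ(238) = 96.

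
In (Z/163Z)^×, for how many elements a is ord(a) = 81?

54

φ(163) = 163 − 1 = 162 = 2 · 3^4.
(Z/163Z)^× is cyclic (|G| = 162); a cyclic group of order m has exactly φ(d) elements of each order d | m, and none otherwise.
81 = 3^4 divides 162, and φ(81) = 54.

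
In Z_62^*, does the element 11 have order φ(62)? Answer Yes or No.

Yes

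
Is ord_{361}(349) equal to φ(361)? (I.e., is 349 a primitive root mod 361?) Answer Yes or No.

No

φ(361) = φ(19^2) = 19·(19−1) = 342 = 2 · 3^2 · 19.
It suffices to check that the order of 349 is not a proper divisor of 342: compute 349^(342/q) for q ∈ {2, 3, 19}.
349^171 ≡ 1 (mod 361)  [q = 2: ≡ 1 ✗]
349^114 ≡ 1 (mod 361)  [q = 3: ≡ 1 ✗]
349^18 ≡ 96 (mod 361)  [q = 19: ≢ 1 ✓]
349^171 ≡ 1 shows ord(349) | 171, strictly less than φ(361); not a primitive root.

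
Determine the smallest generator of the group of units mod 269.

2

φ(269) = 269 − 1 = 268 = 2^2 · 67.
Test candidates g = 2, 3, … against the prime factors q ∈ {2, 67} of φ(269): g is a generator iff g^(268/q) ≢ 1 for every such q.
g = 2: 2^134 ≡ 268; 2^4 ≡ 16 — none is 1, so 2 is a primitive root.
So 2 is the smallest generator of (Z/269Z)^×.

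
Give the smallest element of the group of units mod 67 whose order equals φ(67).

2

φ(67) = 67 − 1 = 66 = 2 · 3 · 11.
g is a primitive root iff g^(66/q) ≢ 1 (mod 67) for each prime q ∈ {2, 3, 11}.
g = 2: 2^33 ≡ 66; 2^22 ≡ 37; 2^6 ≡ 64 — none is 1, so 2 is a primitive root.
So 2 is the smallest generator of (Z/67Z)^×.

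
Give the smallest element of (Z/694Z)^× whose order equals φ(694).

5

φ(694) = φ(2)·φ(347) = 1·346 = 346 = 2 · 173.
g is a primitive root iff g^(346/q) ≢ 1 (mod 694) for each prime q ∈ {2, 173}.
g = 2: gcd(2, 694) = 2 > 1, not a unit — skip.
g = 3: 3^173 ≡ 1 — hits 1, so not a primitive root.
g = 4: gcd(4, 694) = 2 > 1, not a unit — skip.
g = 5: 5^173 ≡ 693; 5^2 ≡ 25 — none is 1, so 5 is a primitive root.
Hence the least primitive root of 694 is 5.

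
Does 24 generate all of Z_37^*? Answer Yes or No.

φ(37) = 37 − 1 = 36 = 2^2 · 3^2.
24 is a primitive root mod 37 iff 24^(φ(37)/q) ≢ 1 for every prime q | φ(37), i.e. q ∈ {2, 3}.
24^18 ≡ 36 (mod 37)  [q = 2: ≢ 1 ✓]
24^12 ≡ 10 (mod 37)  [q = 3: ≢ 1 ✓]
None equal 1, so ord_37(24) = 36: 24 is a primitive root.

Yes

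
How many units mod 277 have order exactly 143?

0

φ(277) = 277 − 1 = 276 = 2^2 · 3 · 23.
In a cyclic group of order 276, there are φ(d) elements of order d for each divisor d of 276, and zero for non-divisors.
Since 143 ∤ 276, the count is 0.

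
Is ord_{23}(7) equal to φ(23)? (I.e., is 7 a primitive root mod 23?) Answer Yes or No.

φ(23) = 23 − 1 = 22 = 2 · 11.
7 is a primitive root mod 23 iff 7^(φ(23)/q) ≢ 1 for every prime q | φ(23), i.e. q ∈ {2, 11}.
7^11 ≡ 22 (mod 23)  [q = 2: ≢ 1 ✓]
7^2 ≡ 3 (mod 23)  [q = 11: ≢ 1 ✓]
Every test exponent gives a nontrivial residue, hence 7 generates the full group.

Yes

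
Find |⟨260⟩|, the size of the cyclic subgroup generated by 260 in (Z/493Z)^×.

16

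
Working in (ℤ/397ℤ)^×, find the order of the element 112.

396

The order of 112 must divide φ(397) = 397 − 1 = 396 = 2^2 · 3^2 · 11.
Divisors of 396: 1, 2, 3, 4, 6, 9, 11, 12, 18, 22, 33, 36, 44, 66, 99, 132, 198, 396.
Check 112^d mod 397 for each divisor in increasing order:
112^1 ≡ 112 (mod 397)
112^2 ≡ 237 (mod 397)
112^3 ≡ 342 (mod 397)
112^4 ≡ 192 (mod 397)
112^6 ≡ 246 (mod 397)
112^9 ≡ 365 (mod 397)
112^11 ≡ 356 (mod 397)
112^12 ≡ 172 (mod 397)
112^18 ≡ 230 (mod 397)
112^22 ≡ 93 (mod 397)
112^33 ≡ 157 (mod 397)
112^36 ≡ 99 (mod 397)
112^44 ≡ 312 (mod 397)
112^66 ≡ 35 (mod 397)
112^99 ≡ 334 (mod 397)
112^132 ≡ 34 (mod 397)
112^198 ≡ 396 (mod 397)
112^396 ≡ 1 (mod 397) ✓
Hence ord(112) = 396.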